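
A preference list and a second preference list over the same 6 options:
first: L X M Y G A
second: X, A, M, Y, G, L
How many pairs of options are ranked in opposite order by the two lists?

8 pairs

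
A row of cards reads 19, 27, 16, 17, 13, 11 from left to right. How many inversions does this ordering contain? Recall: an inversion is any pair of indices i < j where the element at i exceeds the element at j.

Count, for each position, how many later elements it exceeds:
19: 4
27: 4
16: 2
17: 2
13: 1
11: 0
Sum: 4 + 4 + 2 + 2 + 1 + 0 = 13

13 out-of-order pairs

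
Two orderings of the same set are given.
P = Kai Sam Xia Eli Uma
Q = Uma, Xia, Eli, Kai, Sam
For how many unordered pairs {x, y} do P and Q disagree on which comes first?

Assign each item its position (1..5) in the first ordering, then rewrite the second ordering as that position sequence:
positions: Kai→1, Sam→2, Xia→3, Eli→4, Uma→5
second ordering as positions: [5, 3, 4, 1, 2]
Discordant pairs = inversions in this position sequence.
5: 3, 4, 1, 2 → 4
3: 1, 2 → 2
4: 1, 2 → 2
1: 0
2: 0
Total: 4 + 2 + 2 + 0 + 0 = 8

8 disagreeing pairs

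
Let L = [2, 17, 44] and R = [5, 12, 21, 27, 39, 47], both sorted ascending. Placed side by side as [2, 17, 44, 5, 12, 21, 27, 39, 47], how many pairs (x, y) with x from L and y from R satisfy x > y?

Take each right-half value and tally the left-half values above it:
r = 5: 17, 44 → 2
r = 12: 17, 44 → 2
r = 21: 44 → 1
r = 27: 44 → 1
r = 39: 44 → 1
r = 47: none → 0
Cross-inversions: 2 + 2 + 1 + 1 + 1 + 0 = 7

7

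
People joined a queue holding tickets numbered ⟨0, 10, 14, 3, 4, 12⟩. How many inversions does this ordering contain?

5 inversions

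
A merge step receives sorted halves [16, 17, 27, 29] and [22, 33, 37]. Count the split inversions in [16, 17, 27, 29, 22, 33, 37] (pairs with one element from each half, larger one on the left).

2

For each element r of the right run, count left-run elements greater than r:
r = 22: 27, 29 → 2
r = 33: none → 0
r = 37: none → 0
Cross-inversions: 2 + 0 + 0 = 2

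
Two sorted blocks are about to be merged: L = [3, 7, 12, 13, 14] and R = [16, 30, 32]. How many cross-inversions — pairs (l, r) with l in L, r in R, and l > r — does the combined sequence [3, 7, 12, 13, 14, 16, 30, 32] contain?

For each element r of the right run, count left-run elements greater than r:
r = 16: none → 0
r = 30: none → 0
r = 32: none → 0
Cross-inversions: 0 + 0 + 0 = 0

0 split inversions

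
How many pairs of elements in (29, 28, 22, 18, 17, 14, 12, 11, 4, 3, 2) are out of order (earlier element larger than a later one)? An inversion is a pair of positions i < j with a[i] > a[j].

Sweep left to right; for each value list the smaller values that follow it:
29: 10
28: 9
22: 8
18: 7
17: 6
14: 5
12: 4
11: 3
4: 2
3: 1
2: 0
Sum: 10 + 9 + 8 + 7 + 6 + 5 + 4 + 3 + 2 + 1 + 0 = 55

There are 55 inversions.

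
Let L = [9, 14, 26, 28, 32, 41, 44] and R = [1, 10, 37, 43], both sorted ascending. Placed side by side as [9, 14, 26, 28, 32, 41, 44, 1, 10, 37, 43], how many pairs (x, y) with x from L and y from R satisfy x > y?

16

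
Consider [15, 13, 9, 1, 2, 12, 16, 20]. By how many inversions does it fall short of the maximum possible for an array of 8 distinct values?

Maximum inversions for 8 distinct elements is C(8, 2) = 8·7/2 = 28.
Current inversions — for each element, count later smaller elements:
15: 5
13: 4
9: 2
1: 0
2: 0
12: 0
16: 0
20: 0
Current total: 5 + 4 + 2 + 0 + 0 + 0 + 0 + 0 = 11
Shortfall: 28 − 11 = 17

17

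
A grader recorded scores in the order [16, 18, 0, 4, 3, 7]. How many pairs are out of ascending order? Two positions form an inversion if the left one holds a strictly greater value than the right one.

Count, for each position, how many later elements it exceeds:
16: 4
18: 4
0: 0
4: 1
3: 0
7: 0
Sum: 4 + 4 + 0 + 1 + 0 + 0 = 9

9 inversions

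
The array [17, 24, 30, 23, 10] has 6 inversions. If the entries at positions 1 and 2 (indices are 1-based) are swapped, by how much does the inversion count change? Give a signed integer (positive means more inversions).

+1

Positions 1 and 2 hold 17 and 24; after swapping, the array is [24, 17, 30, 23, 10].
Sweep left to right; for each value list the smaller values that follow it:
24: 3
17: 1
30: 2
23: 1
10: 0
Sum: 3 + 1 + 2 + 1 + 0 = 7
Change: 7 − 6 = +1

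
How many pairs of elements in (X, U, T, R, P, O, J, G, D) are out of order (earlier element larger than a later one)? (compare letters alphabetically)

36

Count, for each position, how many later elements it exceeds:
X: 8
U: 7
T: 6
R: 5
P: 4
O: 3
J: 2
G: 1
D: 0
Sum: 8 + 7 + 6 + 5 + 4 + 3 + 2 + 1 + 0 = 36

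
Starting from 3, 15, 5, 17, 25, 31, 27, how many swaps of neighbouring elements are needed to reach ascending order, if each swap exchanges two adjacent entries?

2

The minimum number of adjacent swaps to sort an array equals its inversion count, since every such swap removes exactly one inversion.
Count inversions — for each element, later elements that are smaller:
3: none → 0
15: 5 → 1
5: none → 0
17: none → 0
25: none → 0
31: 27 → 1
27: none → 0
Total inversions: 0 + 1 + 0 + 0 + 0 + 1 + 0 = 2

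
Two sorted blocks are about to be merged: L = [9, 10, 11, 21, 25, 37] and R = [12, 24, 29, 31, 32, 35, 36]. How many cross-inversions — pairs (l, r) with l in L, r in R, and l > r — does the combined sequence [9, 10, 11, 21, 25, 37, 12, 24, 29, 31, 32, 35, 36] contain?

For each element r of the right run, count left-run elements greater than r:
r = 12: 21, 25, 37 → 3
r = 24: 25, 37 → 2
r = 29: 37 → 1
r = 31: 37 → 1
r = 32: 37 → 1
r = 35: 37 → 1
r = 36: 37 → 1
Cross-inversions: 3 + 2 + 1 + 1 + 1 + 1 + 1 = 10

10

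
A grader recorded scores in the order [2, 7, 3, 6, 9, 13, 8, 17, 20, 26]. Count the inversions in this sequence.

4 inversions

Count, for each position, how many later elements it exceeds:
2: 0
7: 2
3: 0
6: 0
9: 1
13: 1
8: 0
17: 0
20: 0
26: 0
Sum: 0 + 2 + 0 + 0 + 1 + 1 + 0 + 0 + 0 + 0 = 4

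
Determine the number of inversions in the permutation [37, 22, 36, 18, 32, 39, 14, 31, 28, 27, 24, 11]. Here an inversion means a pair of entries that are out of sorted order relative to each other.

There are 46 inversions.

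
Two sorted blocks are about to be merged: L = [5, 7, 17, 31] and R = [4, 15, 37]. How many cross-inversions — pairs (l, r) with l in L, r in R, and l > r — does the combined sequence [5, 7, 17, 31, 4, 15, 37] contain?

For each element r of the right run, count left-run elements greater than r:
r = 4: 5, 7, 17, 31 → 4
r = 15: 17, 31 → 2
r = 37: none → 0
Cross-inversions: 4 + 2 + 0 = 6

6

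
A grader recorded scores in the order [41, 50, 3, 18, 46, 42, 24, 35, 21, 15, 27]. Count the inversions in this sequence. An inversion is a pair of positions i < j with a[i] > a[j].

34

Count, for each position, how many later elements it exceeds:
41 → 3, 18, 24, 35, 21, 15, 27 → 7
50 → 3, 18, 46, 42, 24, 35, 21, 15, 27 → 9
3 → none → 0
18 → 15 → 1
46 → 42, 24, 35, 21, 15, 27 → 6
42 → 24, 35, 21, 15, 27 → 5
24 → 21, 15 → 2
35 → 21, 15, 27 → 3
21 → 15 → 1
15 → none → 0
27 → none → 0
Sum: 7 + 9 + 0 + 1 + 6 + 5 + 2 + 3 + 1 + 0 + 0 = 34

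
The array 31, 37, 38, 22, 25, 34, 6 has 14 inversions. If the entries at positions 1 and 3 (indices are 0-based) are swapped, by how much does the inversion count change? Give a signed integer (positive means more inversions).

-1

Positions 1 and 3 hold 37 and 22; after swapping, the array is [31, 22, 38, 37, 25, 34, 6].
Sweep left to right; for each value list the smaller values that follow it:
31: 3
22: 1
38: 4
37: 3
25: 1
34: 1
6: 0
Sum: 3 + 1 + 4 + 3 + 1 + 1 + 0 = 13
Change: 13 − 14 = -1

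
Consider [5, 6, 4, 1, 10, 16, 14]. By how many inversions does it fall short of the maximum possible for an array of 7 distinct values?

Maximum inversions for 7 distinct elements is C(7, 2) = 7·6/2 = 21.
Current inversions — for each element, count later smaller elements:
5: 2
6: 2
4: 1
1: 0
10: 0
16: 1
14: 0
Current total: 2 + 2 + 1 + 0 + 0 + 1 + 0 = 6
Shortfall: 21 − 6 = 15

15 inversions short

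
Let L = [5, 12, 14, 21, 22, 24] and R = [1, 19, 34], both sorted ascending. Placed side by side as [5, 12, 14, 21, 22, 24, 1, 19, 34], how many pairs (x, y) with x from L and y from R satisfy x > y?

Split inversions: 9

For each element r of the right run, count left-run elements greater than r:
r = 1: 5, 12, 14, 21, 22, 24 → 6
r = 19: 21, 22, 24 → 3
r = 34: none → 0
Cross-inversions: 6 + 3 + 0 = 9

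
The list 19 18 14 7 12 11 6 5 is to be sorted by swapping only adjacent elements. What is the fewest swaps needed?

26 swaps

Each adjacent swap fixes exactly one inversion, so the minimum swap count equals the number of inversions.
Count inversions — for each element, later elements that are smaller:
19: 18, 14, 7, 12, 11, 6, 5 → 7
18: 14, 7, 12, 11, 6, 5 → 6
14: 7, 12, 11, 6, 5 → 5
7: 6, 5 → 2
12: 11, 6, 5 → 3
11: 6, 5 → 2
6: 5 → 1
5: none → 0
Total inversions: 7 + 6 + 5 + 2 + 3 + 2 + 1 + 0 = 26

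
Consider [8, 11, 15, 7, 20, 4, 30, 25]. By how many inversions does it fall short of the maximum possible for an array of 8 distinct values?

19

Maximum inversions for 8 distinct elements is C(8, 2) = 8·7/2 = 28.
Current inversions — for each element, count later smaller elements:
8: 2
11: 2
15: 2
7: 1
20: 1
4: 0
30: 1
25: 0
Current total: 2 + 2 + 2 + 1 + 1 + 0 + 1 + 0 = 9
Shortfall: 28 − 9 = 19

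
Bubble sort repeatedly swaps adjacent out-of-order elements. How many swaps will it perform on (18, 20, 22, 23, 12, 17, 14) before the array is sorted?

Each adjacent swap fixes exactly one inversion, so the minimum swap count equals the number of inversions.
Count inversions — for each element, later elements that are smaller:
18: 12, 17, 14 → 3
20: 12, 17, 14 → 3
22: 12, 17, 14 → 3
23: 12, 17, 14 → 3
12: none → 0
17: 14 → 1
14: none → 0
Total inversions: 3 + 3 + 3 + 3 + 0 + 1 + 0 = 13

13 adjacent swaps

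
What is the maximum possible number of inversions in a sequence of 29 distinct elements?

406

A reversed (strictly descending) arrangement makes every pair an inversion, giving C(29, 2) inversions.
C(29, 2) = 29·28/2 = 406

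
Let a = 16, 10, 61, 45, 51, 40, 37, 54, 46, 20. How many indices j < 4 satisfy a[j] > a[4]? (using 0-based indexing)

The element at index 4 is 51.
Elements before it: 16, 10, 61, 45
Those larger than 51: 61

1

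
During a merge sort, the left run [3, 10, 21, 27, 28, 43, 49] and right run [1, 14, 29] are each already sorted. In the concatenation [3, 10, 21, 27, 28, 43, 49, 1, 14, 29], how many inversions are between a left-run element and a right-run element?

14

For each element r of the right run, count left-run elements greater than r:
r = 1: 3, 10, 21, 27, 28, 43, 49 → 7
r = 14: 21, 27, 28, 43, 49 → 5
r = 29: 43, 49 → 2
Cross-inversions: 7 + 5 + 2 = 14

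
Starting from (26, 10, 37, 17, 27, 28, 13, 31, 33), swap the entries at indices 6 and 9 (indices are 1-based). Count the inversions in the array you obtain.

Positions 6 and 9 hold 28 and 33; after swapping, the array is [26, 10, 37, 17, 27, 33, 13, 31, 28].
Count, for each position, how many later elements it exceeds:
26 → 10, 17, 13 → 3
10 → none → 0
37 → 17, 27, 33, 13, 31, 28 → 6
17 → 13 → 1
27 → 13 → 1
33 → 13, 31, 28 → 3
13 → none → 0
31 → 28 → 1
28 → none → 0
Sum: 3 + 0 + 6 + 1 + 1 + 3 + 0 + 1 + 0 = 15

There are 15 inversions.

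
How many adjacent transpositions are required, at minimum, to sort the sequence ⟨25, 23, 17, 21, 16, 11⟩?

Minimum adjacent swaps = number of inversions (each swap of adjacent out-of-order elements removes one inversion and no swap can remove more).
Count inversions — for each element, later elements that are smaller:
25: 23, 17, 21, 16, 11 → 5
23: 17, 21, 16, 11 → 4
17: 16, 11 → 2
21: 16, 11 → 2
16: 11 → 1
11: none → 0
Total inversions: 5 + 4 + 2 + 2 + 1 + 0 = 14

14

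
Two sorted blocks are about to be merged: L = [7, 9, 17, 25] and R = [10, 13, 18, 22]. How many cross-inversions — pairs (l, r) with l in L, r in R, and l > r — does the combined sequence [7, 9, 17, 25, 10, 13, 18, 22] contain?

6 split inversions

Count, for every r in R, how many entries of L exceed r:
r = 10: 17, 25 → 2
r = 13: 17, 25 → 2
r = 18: 25 → 1
r = 22: 25 → 1
Cross-inversions: 2 + 2 + 1 + 1 = 6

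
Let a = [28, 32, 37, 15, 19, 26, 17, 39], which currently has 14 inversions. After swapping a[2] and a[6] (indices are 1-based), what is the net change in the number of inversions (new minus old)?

-1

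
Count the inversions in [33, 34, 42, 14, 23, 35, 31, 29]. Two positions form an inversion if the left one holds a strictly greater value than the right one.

Element-by-element contributions:
33 → 14, 23, 31, 29 → 4
34 → 14, 23, 31, 29 → 4
42 → 14, 23, 35, 31, 29 → 5
14 → none → 0
23 → none → 0
35 → 31, 29 → 2
31 → 29 → 1
29 → none → 0
Sum: 4 + 4 + 5 + 0 + 0 + 2 + 1 + 0 = 16

16 out-of-order pairs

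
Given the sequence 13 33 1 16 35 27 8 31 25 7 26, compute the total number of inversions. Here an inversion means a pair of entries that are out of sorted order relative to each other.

Count, for each position, how many later elements it exceeds:
13 → 1, 8, 7 → 3
33 → 1, 16, 27, 8, 31, 25, 7, 26 → 8
1 → none → 0
16 → 8, 7 → 2
35 → 27, 8, 31, 25, 7, 26 → 6
27 → 8, 25, 7, 26 → 4
8 → 7 → 1
31 → 25, 7, 26 → 3
25 → 7 → 1
7 → none → 0
26 → none → 0
Sum: 3 + 8 + 0 + 2 + 6 + 4 + 1 + 3 + 1 + 0 + 0 = 28

28 out-of-order pairs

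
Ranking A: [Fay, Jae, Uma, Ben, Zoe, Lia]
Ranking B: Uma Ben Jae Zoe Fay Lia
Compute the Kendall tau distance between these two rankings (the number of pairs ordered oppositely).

6 discordant pairs

Assign each item its position (1..6) in the first ordering, then rewrite the second ordering as that position sequence:
positions: Fay→1, Jae→2, Uma→3, Ben→4, Zoe→5, Lia→6
second ordering as positions: [3, 4, 2, 5, 1, 6]
Discordant pairs = inversions in this position sequence.
3: 2, 1 → 2
4: 2, 1 → 2
2: 1 → 1
5: 1 → 1
1: 0
6: 0
Total: 2 + 2 + 1 + 1 + 0 + 0 = 6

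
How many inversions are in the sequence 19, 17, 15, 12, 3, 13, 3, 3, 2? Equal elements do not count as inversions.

31

For each element, count later entries that are smaller:
19 → 17, 15, 12, 3, 13, 3, 3, 2 → 8
17 → 15, 12, 3, 13, 3, 3, 2 → 7
15 → 12, 3, 13, 3, 3, 2 → 6
12 → 3, 3, 3, 2 → 4
3 → 2 → 1
13 → 3, 3, 2 → 3
3 → 2 → 1
3 → 2 → 1
2 → none → 0
Sum: 8 + 7 + 6 + 4 + 1 + 3 + 1 + 1 + 0 = 31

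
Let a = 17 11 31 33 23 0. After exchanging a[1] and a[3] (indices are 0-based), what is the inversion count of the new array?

Inversions: 11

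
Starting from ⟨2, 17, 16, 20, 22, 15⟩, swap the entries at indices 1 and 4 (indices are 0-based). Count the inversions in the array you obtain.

Positions 1 and 4 hold 17 and 22; after swapping, the array is [2, 22, 16, 20, 17, 15].
Sweep left to right; for each value list the smaller values that follow it:
2: 0
22: 4
16: 1
20: 2
17: 1
15: 0
Sum: 0 + 4 + 1 + 2 + 1 + 0 = 8

8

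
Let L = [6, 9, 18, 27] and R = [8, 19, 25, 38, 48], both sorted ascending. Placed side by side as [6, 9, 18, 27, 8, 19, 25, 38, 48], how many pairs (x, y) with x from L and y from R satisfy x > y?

There are 5 cross-inversions.

Count, for every r in R, how many entries of L exceed r:
r = 8: 9, 18, 27 → 3
r = 19: 27 → 1
r = 25: 27 → 1
r = 38: none → 0
r = 48: none → 0
Cross-inversions: 3 + 1 + 1 + 0 + 0 = 5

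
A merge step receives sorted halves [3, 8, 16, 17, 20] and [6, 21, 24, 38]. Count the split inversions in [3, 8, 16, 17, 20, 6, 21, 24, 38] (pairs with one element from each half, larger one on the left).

Count, for every r in R, how many entries of L exceed r:
r = 6: 8, 16, 17, 20 → 4
r = 21: none → 0
r = 24: none → 0
r = 38: none → 0
Cross-inversions: 4 + 0 + 0 + 0 = 4

There are 4 cross-inversions.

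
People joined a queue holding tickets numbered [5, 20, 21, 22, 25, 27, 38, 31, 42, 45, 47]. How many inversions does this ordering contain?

Element-by-element contributions:
5: 0
20: 0
21: 0
22: 0
25: 0
27: 0
38: 1
31: 0
42: 0
45: 0
47: 0
Sum: 0 + 0 + 0 + 0 + 0 + 0 + 1 + 0 + 0 + 0 + 0 = 1

1 inversion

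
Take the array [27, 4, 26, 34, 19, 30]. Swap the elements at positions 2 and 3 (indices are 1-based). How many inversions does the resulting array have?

Inversions: 7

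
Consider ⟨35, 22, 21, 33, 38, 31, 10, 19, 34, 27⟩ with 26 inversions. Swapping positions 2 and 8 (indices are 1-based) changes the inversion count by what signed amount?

Positions 2 and 8 hold 22 and 19; after swapping, the array is [35, 19, 21, 33, 38, 31, 10, 22, 34, 27].
Count, for each position, how many later elements it exceeds:
35: 8
19: 1
21: 1
33: 4
38: 5
31: 3
10: 0
22: 0
34: 1
27: 0
Sum: 8 + 1 + 1 + 4 + 5 + 3 + 0 + 0 + 1 + 0 = 23
Change: 23 − 26 = -3

-3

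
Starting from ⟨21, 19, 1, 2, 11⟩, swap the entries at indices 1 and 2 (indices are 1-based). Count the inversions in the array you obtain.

Positions 1 and 2 hold 21 and 19; after swapping, the array is [19, 21, 1, 2, 11].
Element-by-element contributions:
19: 3
21: 3
1: 0
2: 0
11: 0
Sum: 3 + 3 + 0 + 0 + 0 = 6

6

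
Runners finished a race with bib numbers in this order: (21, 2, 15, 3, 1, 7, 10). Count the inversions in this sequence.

There are 12 inversions.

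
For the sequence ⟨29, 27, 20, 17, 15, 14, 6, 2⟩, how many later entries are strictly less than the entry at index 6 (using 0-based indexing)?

1 such element

The element at index 6 is 6.
Elements after it: 2
Those smaller than 6: 2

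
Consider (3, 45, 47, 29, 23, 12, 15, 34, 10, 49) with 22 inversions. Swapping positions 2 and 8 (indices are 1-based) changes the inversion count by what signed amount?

Positions 2 and 8 hold 45 and 34; after swapping, the array is [3, 34, 47, 29, 23, 12, 15, 45, 10, 49].
Element-by-element contributions:
3: 0
34: 5
47: 6
29: 4
23: 3
12: 1
15: 1
45: 1
10: 0
49: 0
Sum: 0 + 5 + 6 + 4 + 3 + 1 + 1 + 1 + 0 + 0 = 21
Change: 21 − 22 = -1

-1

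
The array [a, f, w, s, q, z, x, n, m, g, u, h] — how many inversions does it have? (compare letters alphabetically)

Sweep left to right; for each value list the smaller values that follow it:
a: 0
f: 0
w: 7
s: 5
q: 4
z: 6
x: 5
n: 3
m: 2
g: 0
u: 1
h: 0
Sum: 0 + 0 + 7 + 5 + 4 + 6 + 5 + 3 + 2 + 0 + 1 + 0 = 33

33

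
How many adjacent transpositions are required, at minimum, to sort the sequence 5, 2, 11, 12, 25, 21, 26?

Adjacent swaps: 2

Minimum adjacent swaps = number of inversions (each swap of adjacent out-of-order elements removes one inversion and no swap can remove more).
Count inversions — for each element, later elements that are smaller:
5: 2 → 1
2: none → 0
11: none → 0
12: none → 0
25: 21 → 1
21: none → 0
26: none → 0
Total inversions: 1 + 0 + 0 + 0 + 1 + 0 + 0 = 2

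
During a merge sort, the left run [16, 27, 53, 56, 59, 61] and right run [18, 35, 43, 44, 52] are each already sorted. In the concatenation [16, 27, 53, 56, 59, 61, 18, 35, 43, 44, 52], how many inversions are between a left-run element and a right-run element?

For each element r of the right run, count left-run elements greater than r:
r = 18: 27, 53, 56, 59, 61 → 5
r = 35: 53, 56, 59, 61 → 4
r = 43: 53, 56, 59, 61 → 4
r = 44: 53, 56, 59, 61 → 4
r = 52: 53, 56, 59, 61 → 4
Cross-inversions: 5 + 4 + 4 + 4 + 4 = 21

Cross-inversions: 21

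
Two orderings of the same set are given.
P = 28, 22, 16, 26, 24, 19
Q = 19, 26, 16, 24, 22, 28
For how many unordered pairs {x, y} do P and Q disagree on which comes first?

Assign each item its position (1..6) in the first ordering, then rewrite the second ordering as that position sequence:
positions: 28→1, 22→2, 16→3, 26→4, 24→5, 19→6
second ordering as positions: [6, 4, 3, 5, 2, 1]
Discordant pairs = inversions in this position sequence.
6: 4, 3, 5, 2, 1 → 5
4: 3, 2, 1 → 3
3: 2, 1 → 2
5: 2, 1 → 2
2: 1 → 1
1: 0
Total: 5 + 3 + 2 + 2 + 1 + 0 = 13

13 disagreeing pairs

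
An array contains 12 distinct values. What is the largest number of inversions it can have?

A reversed (strictly descending) arrangement makes every pair an inversion, giving C(12, 2) inversions.
C(12, 2) = 12·11/2 = 66

There are 66 inversions.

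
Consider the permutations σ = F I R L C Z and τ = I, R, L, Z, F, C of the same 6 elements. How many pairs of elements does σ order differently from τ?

5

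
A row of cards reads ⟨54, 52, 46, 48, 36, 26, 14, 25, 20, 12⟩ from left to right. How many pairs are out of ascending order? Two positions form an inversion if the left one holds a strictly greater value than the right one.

Sweep left to right; for each value list the smaller values that follow it:
54: 9
52: 8
46: 6
48: 6
36: 5
26: 4
14: 1
25: 2
20: 1
12: 0
Sum: 9 + 8 + 6 + 6 + 5 + 4 + 1 + 2 + 1 + 0 = 42

There are 42 inversions.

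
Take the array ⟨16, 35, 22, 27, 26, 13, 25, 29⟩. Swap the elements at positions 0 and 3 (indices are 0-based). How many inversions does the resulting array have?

Positions 0 and 3 hold 16 and 27; after swapping, the array is [27, 35, 22, 16, 26, 13, 25, 29].
For each element, count later entries that are smaller:
27 → 22, 16, 26, 13, 25 → 5
35 → 22, 16, 26, 13, 25, 29 → 6
22 → 16, 13 → 2
16 → 13 → 1
26 → 13, 25 → 2
13 → none → 0
25 → none → 0
29 → none → 0
Sum: 5 + 6 + 2 + 1 + 2 + 0 + 0 + 0 = 16

16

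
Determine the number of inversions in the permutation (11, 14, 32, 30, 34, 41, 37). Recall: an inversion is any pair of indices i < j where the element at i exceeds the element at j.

2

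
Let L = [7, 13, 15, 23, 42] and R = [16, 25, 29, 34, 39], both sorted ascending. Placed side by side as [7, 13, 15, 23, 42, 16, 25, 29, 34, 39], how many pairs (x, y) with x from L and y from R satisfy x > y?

6 cross-inversions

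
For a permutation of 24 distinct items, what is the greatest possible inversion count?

The maximum occurs when the array is in strictly decreasing order: every one of the C(24, 2) pairs is inverted.
C(24, 2) = 24·23/2 = 276

There are 276 inversions.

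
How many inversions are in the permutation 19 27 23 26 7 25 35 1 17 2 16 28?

37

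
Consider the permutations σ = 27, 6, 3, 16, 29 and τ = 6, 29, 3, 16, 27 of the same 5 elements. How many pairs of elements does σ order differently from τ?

6

Assign each item its position (1..5) in the first ordering, then rewrite the second ordering as that position sequence:
positions: 27→1, 6→2, 3→3, 16→4, 29→5
second ordering as positions: [2, 5, 3, 4, 1]
Discordant pairs = inversions in this position sequence.
2: 1 → 1
5: 3, 4, 1 → 3
3: 1 → 1
4: 1 → 1
1: 0
Total: 1 + 3 + 1 + 1 + 0 = 6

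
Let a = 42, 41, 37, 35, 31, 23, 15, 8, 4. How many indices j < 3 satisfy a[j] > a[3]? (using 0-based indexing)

The element at index 3 is 35.
Elements before it: 42, 41, 37
Those larger than 35: 42, 41, 37

3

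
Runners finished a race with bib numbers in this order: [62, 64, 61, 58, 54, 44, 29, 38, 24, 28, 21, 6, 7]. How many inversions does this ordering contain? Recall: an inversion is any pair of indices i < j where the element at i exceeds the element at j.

Sweep left to right; for each value list the smaller values that follow it:
62 → 61, 58, 54, 44, 29, 38, 24, 28, 21, 6, 7 → 11
64 → 61, 58, 54, 44, 29, 38, 24, 28, 21, 6, 7 → 11
61 → 58, 54, 44, 29, 38, 24, 28, 21, 6, 7 → 10
58 → 54, 44, 29, 38, 24, 28, 21, 6, 7 → 9
54 → 44, 29, 38, 24, 28, 21, 6, 7 → 8
44 → 29, 38, 24, 28, 21, 6, 7 → 7
29 → 24, 28, 21, 6, 7 → 5
38 → 24, 28, 21, 6, 7 → 5
24 → 21, 6, 7 → 3
28 → 21, 6, 7 → 3
21 → 6, 7 → 2
6 → none → 0
7 → none → 0
Sum: 11 + 11 + 10 + 9 + 8 + 7 + 5 + 5 + 3 + 3 + 2 + 0 + 0 = 74

74 inversions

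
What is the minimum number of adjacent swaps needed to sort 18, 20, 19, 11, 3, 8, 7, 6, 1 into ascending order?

The minimum number of adjacent swaps to sort an array equals its inversion count, since every such swap removes exactly one inversion.
Count inversions — for each element, later elements that are smaller:
18: 11, 3, 8, 7, 6, 1 → 6
20: 19, 11, 3, 8, 7, 6, 1 → 7
19: 11, 3, 8, 7, 6, 1 → 6
11: 3, 8, 7, 6, 1 → 5
3: 1 → 1
8: 7, 6, 1 → 3
7: 6, 1 → 2
6: 1 → 1
1: none → 0
Total inversions: 6 + 7 + 6 + 5 + 1 + 3 + 2 + 1 + 0 = 31

There are 31 adjacent swaps.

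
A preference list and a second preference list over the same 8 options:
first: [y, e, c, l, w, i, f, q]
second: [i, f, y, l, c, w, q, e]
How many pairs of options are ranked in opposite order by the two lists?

Assign each item its position (1..8) in the first ordering, then rewrite the second ordering as that position sequence:
positions: y→1, e→2, c→3, l→4, w→5, i→6, f→7, q→8
second ordering as positions: [6, 7, 1, 4, 3, 5, 8, 2]
Discordant pairs = inversions in this position sequence.
6: 1, 4, 3, 5, 2 → 5
7: 1, 4, 3, 5, 2 → 5
1: 0
4: 3, 2 → 2
3: 2 → 1
5: 2 → 1
8: 2 → 1
2: 0
Total: 5 + 5 + 0 + 2 + 1 + 1 + 1 + 0 = 15

15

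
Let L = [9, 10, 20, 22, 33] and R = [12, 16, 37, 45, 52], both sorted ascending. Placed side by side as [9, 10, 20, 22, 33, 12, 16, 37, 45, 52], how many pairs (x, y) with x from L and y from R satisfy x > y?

6 split inversions

For each element r of the right run, count left-run elements greater than r:
r = 12: 20, 22, 33 → 3
r = 16: 20, 22, 33 → 3
r = 37: none → 0
r = 45: none → 0
r = 52: none → 0
Cross-inversions: 3 + 3 + 0 + 0 + 0 = 6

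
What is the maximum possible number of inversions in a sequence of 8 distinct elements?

28 inversions

A reversed (strictly descending) arrangement makes every pair an inversion, giving C(8, 2) inversions.
C(8, 2) = 8·7/2 = 28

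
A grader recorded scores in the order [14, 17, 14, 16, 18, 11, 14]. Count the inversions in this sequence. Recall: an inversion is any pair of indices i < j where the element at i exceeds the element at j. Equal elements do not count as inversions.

10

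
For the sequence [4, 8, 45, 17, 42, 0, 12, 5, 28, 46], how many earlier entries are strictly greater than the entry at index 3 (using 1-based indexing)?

0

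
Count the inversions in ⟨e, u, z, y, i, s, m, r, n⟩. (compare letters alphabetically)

Sweep left to right; for each value list the smaller values that follow it:
e: 0
u: 5
z: 6
y: 5
i: 0
s: 3
m: 0
r: 1
n: 0
Sum: 0 + 5 + 6 + 5 + 0 + 3 + 0 + 1 + 0 = 20

20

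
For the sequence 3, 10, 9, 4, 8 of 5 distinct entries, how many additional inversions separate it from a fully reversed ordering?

5

Maximum inversions for 5 distinct elements is C(5, 2) = 5·4/2 = 10.
Current inversions — for each element, count later smaller elements:
3: 0
10: 3
9: 2
4: 0
8: 0
Current total: 0 + 3 + 2 + 0 + 0 = 5
Shortfall: 10 − 5 = 5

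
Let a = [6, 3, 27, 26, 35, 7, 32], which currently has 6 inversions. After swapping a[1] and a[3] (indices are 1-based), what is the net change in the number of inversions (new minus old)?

+1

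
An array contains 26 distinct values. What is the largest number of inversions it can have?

A reversed (strictly descending) arrangement makes every pair an inversion, giving C(26, 2) inversions.
C(26, 2) = 26·25/2 = 325

325 inversions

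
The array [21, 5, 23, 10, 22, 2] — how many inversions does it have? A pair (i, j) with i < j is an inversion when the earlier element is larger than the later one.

For each element, count later entries that are smaller:
21: 3
5: 1
23: 3
10: 1
22: 1
2: 0
Sum: 3 + 1 + 3 + 1 + 1 + 0 = 9

9 out-of-order pairs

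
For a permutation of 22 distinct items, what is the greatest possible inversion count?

A reversed (strictly descending) arrangement makes every pair an inversion, giving C(22, 2) inversions.
C(22, 2) = 22·21/2 = 231

231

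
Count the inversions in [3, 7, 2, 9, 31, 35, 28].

4 out-of-order pairs

Sweep left to right; for each value list the smaller values that follow it:
3 → 2 → 1
7 → 2 → 1
2 → none → 0
9 → none → 0
31 → 28 → 1
35 → 28 → 1
28 → none → 0
Sum: 1 + 1 + 0 + 0 + 1 + 1 + 0 = 4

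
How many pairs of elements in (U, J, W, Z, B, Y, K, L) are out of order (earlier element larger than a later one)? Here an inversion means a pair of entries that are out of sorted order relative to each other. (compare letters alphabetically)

Sweep left to right; for each value list the smaller values that follow it:
U: 4
J: 1
W: 3
Z: 4
B: 0
Y: 2
K: 0
L: 0
Sum: 4 + 1 + 3 + 4 + 0 + 2 + 0 + 0 = 14

14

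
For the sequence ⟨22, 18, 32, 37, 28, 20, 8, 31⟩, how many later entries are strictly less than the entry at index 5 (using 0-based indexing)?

1

The element at index 5 is 20.
Elements after it: 8, 31
Those smaller than 20: 8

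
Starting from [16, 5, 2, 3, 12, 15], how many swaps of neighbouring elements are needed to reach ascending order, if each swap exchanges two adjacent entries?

7 adjacent swaps

Minimum adjacent swaps = number of inversions (each swap of adjacent out-of-order elements removes one inversion and no swap can remove more).
Count inversions — for each element, later elements that are smaller:
16: 5, 2, 3, 12, 15 → 5
5: 2, 3 → 2
2: none → 0
3: none → 0
12: none → 0
15: none → 0
Total inversions: 5 + 2 + 0 + 0 + 0 + 0 = 7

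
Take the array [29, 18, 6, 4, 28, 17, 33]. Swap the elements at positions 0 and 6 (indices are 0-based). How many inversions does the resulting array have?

Positions 0 and 6 hold 29 and 33; after swapping, the array is [33, 18, 6, 4, 28, 17, 29].
Sweep left to right; for each value list the smaller values that follow it:
33 → 18, 6, 4, 28, 17, 29 → 6
18 → 6, 4, 17 → 3
6 → 4 → 1
4 → none → 0
28 → 17 → 1
17 → none → 0
29 → none → 0
Sum: 6 + 3 + 1 + 0 + 1 + 0 + 0 = 11

11 inversions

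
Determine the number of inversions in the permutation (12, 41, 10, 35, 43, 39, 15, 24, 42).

14

Element-by-element contributions:
12: 1
41: 5
10: 0
35: 2
43: 4
39: 2
15: 0
24: 0
42: 0
Sum: 1 + 5 + 0 + 2 + 4 + 2 + 0 + 0 + 0 = 14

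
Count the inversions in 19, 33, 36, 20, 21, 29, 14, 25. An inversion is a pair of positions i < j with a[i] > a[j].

15 inversions

Element-by-element contributions:
19: 1
33: 5
36: 5
20: 1
21: 1
29: 2
14: 0
25: 0
Sum: 1 + 5 + 5 + 1 + 1 + 2 + 0 + 0 = 15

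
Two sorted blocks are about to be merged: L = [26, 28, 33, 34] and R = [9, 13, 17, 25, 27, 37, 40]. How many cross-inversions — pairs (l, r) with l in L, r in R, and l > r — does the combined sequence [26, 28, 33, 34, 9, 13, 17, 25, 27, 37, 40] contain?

There are 19 cross-inversions.

Take each right-half value and tally the left-half values above it:
r = 9: 26, 28, 33, 34 → 4
r = 13: 26, 28, 33, 34 → 4
r = 17: 26, 28, 33, 34 → 4
r = 25: 26, 28, 33, 34 → 4
r = 27: 28, 33, 34 → 3
r = 37: none → 0
r = 40: none → 0
Cross-inversions: 4 + 4 + 4 + 4 + 3 + 0 + 0 = 19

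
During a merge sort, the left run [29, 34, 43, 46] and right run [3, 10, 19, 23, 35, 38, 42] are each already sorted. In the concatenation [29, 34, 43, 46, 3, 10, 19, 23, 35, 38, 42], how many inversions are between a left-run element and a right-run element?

There are 22 cross-inversions.

Count, for every r in R, how many entries of L exceed r:
r = 3: 29, 34, 43, 46 → 4
r = 10: 29, 34, 43, 46 → 4
r = 19: 29, 34, 43, 46 → 4
r = 23: 29, 34, 43, 46 → 4
r = 35: 43, 46 → 2
r = 38: 43, 46 → 2
r = 42: 43, 46 → 2
Cross-inversions: 4 + 4 + 4 + 4 + 2 + 2 + 2 = 22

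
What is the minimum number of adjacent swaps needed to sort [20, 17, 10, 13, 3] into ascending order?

9 adjacent swaps

Minimum adjacent swaps = number of inversions (each swap of adjacent out-of-order elements removes one inversion and no swap can remove more).
Count inversions — for each element, later elements that are smaller:
20: 17, 10, 13, 3 → 4
17: 10, 13, 3 → 3
10: 3 → 1
13: 3 → 1
3: none → 0
Total inversions: 4 + 3 + 1 + 1 + 0 = 9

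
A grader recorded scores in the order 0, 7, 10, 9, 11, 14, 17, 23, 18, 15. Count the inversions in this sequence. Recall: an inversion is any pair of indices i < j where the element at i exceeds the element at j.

5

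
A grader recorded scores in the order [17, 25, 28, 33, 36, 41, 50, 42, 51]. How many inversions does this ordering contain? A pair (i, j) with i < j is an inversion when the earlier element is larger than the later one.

Count, for each position, how many later elements it exceeds:
17 → none → 0
25 → none → 0
28 → none → 0
33 → none → 0
36 → none → 0
41 → none → 0
50 → 42 → 1
42 → none → 0
51 → none → 0
Sum: 0 + 0 + 0 + 0 + 0 + 0 + 1 + 0 + 0 = 1

There is 1 inversion.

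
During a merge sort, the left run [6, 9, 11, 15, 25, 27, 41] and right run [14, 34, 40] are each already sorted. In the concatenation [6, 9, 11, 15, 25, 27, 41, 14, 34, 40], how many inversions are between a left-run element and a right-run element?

6

Count, for every r in R, how many entries of L exceed r:
r = 14: 15, 25, 27, 41 → 4
r = 34: 41 → 1
r = 40: 41 → 1
Cross-inversions: 4 + 1 + 1 = 6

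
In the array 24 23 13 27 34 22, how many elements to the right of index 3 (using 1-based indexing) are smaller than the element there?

0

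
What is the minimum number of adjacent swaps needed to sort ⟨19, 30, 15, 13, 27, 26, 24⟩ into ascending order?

Adjacent swaps: 11

The minimum number of adjacent swaps to sort an array equals its inversion count, since every such swap removes exactly one inversion.
Count inversions — for each element, later elements that are smaller:
19: 15, 13 → 2
30: 15, 13, 27, 26, 24 → 5
15: 13 → 1
13: none → 0
27: 26, 24 → 2
26: 24 → 1
24: none → 0
Total inversions: 2 + 5 + 1 + 0 + 2 + 1 + 0 = 11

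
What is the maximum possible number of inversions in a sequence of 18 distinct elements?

The maximum occurs when the array is in strictly decreasing order: every one of the C(18, 2) pairs is inverted.
C(18, 2) = 18·17/2 = 153

153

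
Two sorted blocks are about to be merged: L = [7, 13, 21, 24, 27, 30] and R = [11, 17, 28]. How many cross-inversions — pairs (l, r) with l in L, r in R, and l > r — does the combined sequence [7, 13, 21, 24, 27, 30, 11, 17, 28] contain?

For each element r of the right run, count left-run elements greater than r:
r = 11: 13, 21, 24, 27, 30 → 5
r = 17: 21, 24, 27, 30 → 4
r = 28: 30 → 1
Cross-inversions: 5 + 4 + 1 = 10

10 split inversions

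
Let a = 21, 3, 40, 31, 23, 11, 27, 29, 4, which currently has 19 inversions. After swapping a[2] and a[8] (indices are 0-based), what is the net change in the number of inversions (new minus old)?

Positions 2 and 8 hold 40 and 4; after swapping, the array is [21, 3, 4, 31, 23, 11, 27, 29, 40].
Count, for each position, how many later elements it exceeds:
21: 3
3: 0
4: 0
31: 4
23: 1
11: 0
27: 0
29: 0
40: 0
Sum: 3 + 0 + 0 + 4 + 1 + 0 + 0 + 0 + 0 = 8
Change: 8 − 19 = -11

-11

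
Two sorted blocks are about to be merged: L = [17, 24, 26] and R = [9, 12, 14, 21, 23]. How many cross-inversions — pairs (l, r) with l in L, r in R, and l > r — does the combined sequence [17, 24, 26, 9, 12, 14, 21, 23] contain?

Take each right-half value and tally the left-half values above it:
r = 9: 17, 24, 26 → 3
r = 12: 17, 24, 26 → 3
r = 14: 17, 24, 26 → 3
r = 21: 24, 26 → 2
r = 23: 24, 26 → 2
Cross-inversions: 3 + 3 + 3 + 2 + 2 = 13

Cross-inversions: 13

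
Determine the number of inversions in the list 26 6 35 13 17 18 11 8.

18

Sweep left to right; for each value list the smaller values that follow it:
26 → 6, 13, 17, 18, 11, 8 → 6
6 → none → 0
35 → 13, 17, 18, 11, 8 → 5
13 → 11, 8 → 2
17 → 11, 8 → 2
18 → 11, 8 → 2
11 → 8 → 1
8 → none → 0
Sum: 6 + 0 + 5 + 2 + 2 + 2 + 1 + 0 = 18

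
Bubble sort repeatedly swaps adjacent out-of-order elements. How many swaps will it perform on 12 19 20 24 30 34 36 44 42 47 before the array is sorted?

The minimum number of adjacent swaps to sort an array equals its inversion count, since every such swap removes exactly one inversion.
Count inversions — for each element, later elements that are smaller:
12: none → 0
19: none → 0
20: none → 0
24: none → 0
30: none → 0
34: none → 0
36: none → 0
44: 42 → 1
42: none → 0
47: none → 0
Total inversions: 0 + 0 + 0 + 0 + 0 + 0 + 0 + 1 + 0 + 0 = 1

There is 1 adjacent swap.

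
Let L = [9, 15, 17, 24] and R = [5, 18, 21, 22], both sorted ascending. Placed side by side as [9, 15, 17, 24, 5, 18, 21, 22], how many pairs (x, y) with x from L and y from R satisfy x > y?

For each element r of the right run, count left-run elements greater than r:
r = 5: 9, 15, 17, 24 → 4
r = 18: 24 → 1
r = 21: 24 → 1
r = 22: 24 → 1
Cross-inversions: 4 + 1 + 1 + 1 = 7

7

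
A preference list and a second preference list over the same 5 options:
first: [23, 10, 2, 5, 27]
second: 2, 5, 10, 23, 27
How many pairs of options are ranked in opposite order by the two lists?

Assign each item its position (1..5) in the first ordering, then rewrite the second ordering as that position sequence:
positions: 23→1, 10→2, 2→3, 5→4, 27→5
second ordering as positions: [3, 4, 2, 1, 5]
Discordant pairs = inversions in this position sequence.
3: 2, 1 → 2
4: 2, 1 → 2
2: 1 → 1
1: 0
5: 0
Total: 2 + 2 + 1 + 0 + 0 = 5

5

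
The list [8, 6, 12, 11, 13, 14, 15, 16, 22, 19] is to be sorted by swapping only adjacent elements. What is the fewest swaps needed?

3 adjacent swaps

The minimum number of adjacent swaps to sort an array equals its inversion count, since every such swap removes exactly one inversion.
Count inversions — for each element, later elements that are smaller:
8: 6 → 1
6: none → 0
12: 11 → 1
11: none → 0
13: none → 0
14: none → 0
15: none → 0
16: none → 0
22: 19 → 1
19: none → 0
Total inversions: 1 + 0 + 1 + 0 + 0 + 0 + 0 + 0 + 1 + 0 = 3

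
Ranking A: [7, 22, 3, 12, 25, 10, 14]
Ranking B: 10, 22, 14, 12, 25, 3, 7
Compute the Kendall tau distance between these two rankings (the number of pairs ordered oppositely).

Assign each item its position (1..7) in the first ordering, then rewrite the second ordering as that position sequence:
positions: 7→1, 22→2, 3→3, 12→4, 25→5, 10→6, 14→7
second ordering as positions: [6, 2, 7, 4, 5, 3, 1]
Discordant pairs = inversions in this position sequence.
6: 2, 4, 5, 3, 1 → 5
2: 1 → 1
7: 4, 5, 3, 1 → 4
4: 3, 1 → 2
5: 3, 1 → 2
3: 1 → 1
1: 0
Total: 5 + 1 + 4 + 2 + 2 + 1 + 0 = 15

15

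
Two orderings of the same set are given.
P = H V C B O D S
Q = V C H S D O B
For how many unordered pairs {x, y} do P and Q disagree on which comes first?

8 disagreeing pairs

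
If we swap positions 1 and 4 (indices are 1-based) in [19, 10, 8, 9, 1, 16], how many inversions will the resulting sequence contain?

Positions 1 and 4 hold 19 and 9; after swapping, the array is [9, 10, 8, 19, 1, 16].
Count, for each position, how many later elements it exceeds:
9 → 8, 1 → 2
10 → 8, 1 → 2
8 → 1 → 1
19 → 1, 16 → 2
1 → none → 0
16 → none → 0
Sum: 2 + 2 + 1 + 2 + 0 + 0 = 7

There are 7 inversions.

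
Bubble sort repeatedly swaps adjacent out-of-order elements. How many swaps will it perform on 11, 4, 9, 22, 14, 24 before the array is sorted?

3

Minimum adjacent swaps = number of inversions (each swap of adjacent out-of-order elements removes one inversion and no swap can remove more).
Count inversions — for each element, later elements that are smaller:
11: 4, 9 → 2
4: none → 0
9: none → 0
22: 14 → 1
14: none → 0
24: none → 0
Total inversions: 2 + 0 + 0 + 1 + 0 + 0 = 3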